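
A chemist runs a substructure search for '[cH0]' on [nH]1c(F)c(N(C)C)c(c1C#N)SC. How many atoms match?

4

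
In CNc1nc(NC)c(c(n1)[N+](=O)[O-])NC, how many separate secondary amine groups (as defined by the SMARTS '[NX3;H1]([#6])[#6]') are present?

3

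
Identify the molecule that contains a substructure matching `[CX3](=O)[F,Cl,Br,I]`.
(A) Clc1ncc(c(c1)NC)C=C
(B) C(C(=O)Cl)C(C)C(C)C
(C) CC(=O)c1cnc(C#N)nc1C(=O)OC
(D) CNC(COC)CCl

[CX3](=O)[F,Cl,Br,I] describes a carbonyl carbon bonded to a halogen (an acyl halide).
(A) has a chloro substituent but the Cl is not on a carbonyl carbon.
(B) contains an acyl chloride (-C(=O)Cl), which satisfies every atom and bond constraint.
(C) has a methyl-ester group (-C(=O)OCH3) but the carbonyl is bonded to -O-C, not to a halogen.
(D) has a chloro substituent but the Cl is not on a carbonyl carbon.
So the answer is (B).

B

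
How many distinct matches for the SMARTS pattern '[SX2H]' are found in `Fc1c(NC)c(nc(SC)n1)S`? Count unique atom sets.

[SX2H] is the SMARTS for a thiol: an aliphatic sulfur with two connections, one being H.
Exactly one fragment in the molecule meets all constraints, giving 1 match.

1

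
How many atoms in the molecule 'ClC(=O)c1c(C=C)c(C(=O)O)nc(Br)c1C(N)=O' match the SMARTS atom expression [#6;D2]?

1

The query [#6;D2] means: any carbon bonded to exactly two heavy atoms.
Check the 18 heavy atoms by environment: 1× n (aromatic, D2) → no; 5× c (aromatic, D3) → no; 3× C (D3) → no; 4× O (D1) → no; 1× Cl (D1) → no; 1× C (D2) → match; 1× C (D1) → no; 1× N (D1) → no; 1× Br (D1) → no.
That gives 1 matching atom.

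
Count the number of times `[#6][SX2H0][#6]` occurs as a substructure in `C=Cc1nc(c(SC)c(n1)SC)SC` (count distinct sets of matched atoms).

3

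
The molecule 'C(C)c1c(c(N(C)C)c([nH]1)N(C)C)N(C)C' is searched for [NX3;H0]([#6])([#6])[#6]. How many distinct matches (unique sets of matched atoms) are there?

3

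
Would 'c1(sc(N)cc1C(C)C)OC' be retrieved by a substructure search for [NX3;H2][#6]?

Yes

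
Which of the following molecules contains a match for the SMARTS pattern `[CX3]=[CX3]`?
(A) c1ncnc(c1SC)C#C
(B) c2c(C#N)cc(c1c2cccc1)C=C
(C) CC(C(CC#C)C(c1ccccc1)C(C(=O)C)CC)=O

B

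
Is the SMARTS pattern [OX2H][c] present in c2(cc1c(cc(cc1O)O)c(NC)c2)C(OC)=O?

The pattern [OX2H][c] describes a hydroxyl oxygen attached to an aromatic carbon — a phenol.
The molecule carries a hydroxyl group (-OH), whose atoms satisfy every constraint of the query, so the pattern matches.

Yes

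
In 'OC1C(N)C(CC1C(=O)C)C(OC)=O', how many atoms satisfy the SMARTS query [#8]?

4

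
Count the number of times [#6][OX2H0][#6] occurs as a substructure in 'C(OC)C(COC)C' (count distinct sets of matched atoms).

[#6][OX2H0][#6] is the SMARTS for an ether: an aliphatic oxygen bridging two carbons with no H on the oxygen.
The molecule carries 2 separate instances of a methoxy ether (-OCH3) meeting every constraint; each maps to a distinct set of atoms, giving 2 matches.

2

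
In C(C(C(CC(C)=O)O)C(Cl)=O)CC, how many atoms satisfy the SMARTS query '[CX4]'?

7

The query [CX4] means: C with X4: aliphatic carbon with exactly 4 total connections (bonds + H).
Check the 13 heavy atoms by environment: 7× C (X4) → match; 2× C (X3) → no; 2× O (X1) → no; 1× O (X2) → no; 1× Cl (X1) → no.
That gives 7 matching atoms.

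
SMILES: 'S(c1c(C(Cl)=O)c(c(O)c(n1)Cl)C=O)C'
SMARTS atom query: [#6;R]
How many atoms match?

5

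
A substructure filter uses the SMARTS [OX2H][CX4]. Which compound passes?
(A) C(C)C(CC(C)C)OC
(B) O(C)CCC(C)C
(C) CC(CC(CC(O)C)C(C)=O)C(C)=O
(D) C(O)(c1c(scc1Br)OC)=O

C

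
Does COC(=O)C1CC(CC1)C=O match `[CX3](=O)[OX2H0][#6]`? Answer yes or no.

Yes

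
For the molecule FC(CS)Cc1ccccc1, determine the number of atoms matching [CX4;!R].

3

The query [CX4;!R] means: aliphatic carbon with four total connections, not in a ring.
Check the 11 heavy atoms by environment: 3× C (X4, acyclic) → match; 1× S (X2, acyclic) → no; 1× F (X1, acyclic) → no; 6× c (aromatic, X3, in 6-ring) → no.
That gives 3 matching atoms.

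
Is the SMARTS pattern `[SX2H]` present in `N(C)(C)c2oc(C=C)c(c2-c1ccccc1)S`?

Yes

The pattern [SX2H] describes an aliphatic sulfur with two connections, one being H — a thiol.
The molecule carries a thiol (-SH), whose atoms satisfy every constraint of the query, so the pattern matches.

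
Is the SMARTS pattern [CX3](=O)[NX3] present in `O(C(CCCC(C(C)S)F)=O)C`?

No

The pattern [CX3](=O)[NX3] describes a carbonyl carbon bonded to a trivalent nitrogen — an amide.
The closest candidate here is a methyl-ester group (-C(=O)OCH3), but the carbonyl is bonded to O, not to an NX3 nitrogen. No other fragment satisfies the full query, so there is no match.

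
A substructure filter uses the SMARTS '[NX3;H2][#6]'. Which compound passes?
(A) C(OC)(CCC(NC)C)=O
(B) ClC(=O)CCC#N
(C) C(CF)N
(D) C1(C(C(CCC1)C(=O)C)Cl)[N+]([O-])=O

[NX3;H2][#6] describes a trivalent nitrogen with two H attached to carbon (a primary amine).
(A) has an N-methylamino group (-NHCH3) but the nitrogen bears two carbons and only one H (H1), not H2.
(B) has a nitrile (-C#N) but the nitrogen is NX1 (triple-bonded), not NX3 with two H.
(C) contains a primary amino group (-NH2), which satisfies every atom and bond constraint.
(D) has a nitro group (-[N+](=O)[O-]) but the nitrogen is [N+] with no H, not NX3H2.
So the answer is (C).

C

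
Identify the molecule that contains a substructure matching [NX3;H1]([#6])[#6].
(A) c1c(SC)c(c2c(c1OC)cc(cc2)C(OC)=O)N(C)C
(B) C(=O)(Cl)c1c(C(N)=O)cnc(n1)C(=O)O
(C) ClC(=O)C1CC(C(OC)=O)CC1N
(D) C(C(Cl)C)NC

D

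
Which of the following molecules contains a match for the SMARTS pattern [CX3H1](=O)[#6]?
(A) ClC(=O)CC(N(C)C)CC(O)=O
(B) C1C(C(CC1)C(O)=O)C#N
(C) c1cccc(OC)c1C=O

C

[CX3H1](=O)[#6] describes an sp2 carbon with one H, double-bonded to O and single-bonded to carbon (an aldehyde).
(A) has a carboxylic acid group (-C(=O)OH) but the carbonyl carbon has H0 and is bonded to O, not H1.
(B) has a carboxylic acid group (-C(=O)OH) but the carbonyl carbon has H0 and is bonded to O, not H1.
(C) contains an aldehyde (-CHO), which satisfies every atom and bond constraint.
So the answer is (C).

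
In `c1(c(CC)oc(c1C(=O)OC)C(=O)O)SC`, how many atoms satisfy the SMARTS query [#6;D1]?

3

The query [#6;D1] means: carbon bonded to exactly one heavy atom.
Check the 16 heavy atoms by environment: 1× o (aromatic, D2) → no; 4× c (aromatic, D3) → no; 2× C (D3) → no; 3× O (D1) → no; 1× C (D2) → no; 3× C (D1) → match; 1× O (D2) → no; 1× S (D2) → no.
That gives 3 matching atoms.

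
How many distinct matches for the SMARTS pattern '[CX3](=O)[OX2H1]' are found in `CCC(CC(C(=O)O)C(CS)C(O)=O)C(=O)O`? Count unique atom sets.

3

[CX3](=O)[OX2H1] is the SMARTS for a carboxylic acid: an sp2 carbon double-bonded to O and single-bonded to an -OH oxygen.
The molecule carries 3 separate instances of a carboxylic acid group (-C(=O)OH) meeting every constraint; each maps to a distinct set of atoms, giving 3 matches.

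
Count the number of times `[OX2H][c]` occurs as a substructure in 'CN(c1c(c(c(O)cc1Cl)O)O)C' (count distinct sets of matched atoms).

3

[OX2H][c] is the SMARTS for a phenol: a hydroxyl oxygen attached to an aromatic carbon.
The molecule carries 3 separate instances of a hydroxyl group (-OH) meeting every constraint; each maps to a distinct set of atoms, giving 3 matches.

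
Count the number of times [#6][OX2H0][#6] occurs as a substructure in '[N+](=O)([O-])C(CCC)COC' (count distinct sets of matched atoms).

1

[#6][OX2H0][#6] is the SMARTS for an ether: an aliphatic oxygen bridging two carbons with no H on the oxygen.
Exactly one fragment in the molecule meets all constraints, giving 1 match.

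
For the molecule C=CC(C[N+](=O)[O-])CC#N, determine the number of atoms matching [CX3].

The query [CX3] means: C with X3: aliphatic carbon with exactly 3 total connections.
Check the 10 heavy atoms by environment: 3× C (X4) → no; 1× N (charge +1, X3) → no; 1× O (charge -1, X1) → no; 1× O (X1) → no; 2× C (X3) → match; 1× C (X2) → no; 1× N (X1) → no.
That gives 2 matching atoms.

2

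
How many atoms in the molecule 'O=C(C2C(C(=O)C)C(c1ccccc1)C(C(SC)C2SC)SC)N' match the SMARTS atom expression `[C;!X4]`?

The query [C;!X4] means: aliphatic carbon that does not have four total connections.
Check the 24 heavy atoms by environment: 10× C (X4) → no; 3× S (X2) → no; 2× C (X3) → match; 2× O (X1) → no; 6× c (aromatic, X3) → no; 1× N (X3) → no.
That gives 2 matching atoms.

2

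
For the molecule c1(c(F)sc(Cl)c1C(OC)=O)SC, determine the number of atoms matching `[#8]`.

2

Check the 13 heavy atoms by environment: 1× s (aromatic) → no; 4× c (aromatic) → no; 3× C → no; 2× O → match; 1× S → no; 1× F → no; 1× Cl → no.
That gives 2 matching atoms.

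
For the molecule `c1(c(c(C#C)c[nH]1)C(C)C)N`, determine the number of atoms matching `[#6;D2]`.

2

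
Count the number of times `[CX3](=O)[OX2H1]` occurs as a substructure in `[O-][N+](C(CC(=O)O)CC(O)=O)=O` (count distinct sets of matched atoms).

[CX3](=O)[OX2H1] is the SMARTS for a carboxylic acid: an sp2 carbon double-bonded to O and single-bonded to an -OH oxygen.
The molecule carries 2 separate instances of a carboxylic acid group (-C(=O)OH) meeting every constraint; each maps to a distinct set of atoms, giving 2 matches.

2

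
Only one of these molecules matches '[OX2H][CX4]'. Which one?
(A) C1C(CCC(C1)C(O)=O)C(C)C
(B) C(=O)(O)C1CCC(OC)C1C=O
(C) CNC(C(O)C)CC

C

[OX2H][CX4] describes a hydroxyl oxygen bound to an sp3 (X4) carbon (an aliphatic alcohol).
(A) has a carboxylic acid group (-C(=O)OH) but the -OH is on a CX3 carbonyl carbon, not a CX4 carbon.
(B) has a methoxy ether (-OCH3) but the oxygen has H0 (ether), not H1.
(C) contains a hydroxyl group (-OH), which satisfies every atom and bond constraint.
So the answer is (C).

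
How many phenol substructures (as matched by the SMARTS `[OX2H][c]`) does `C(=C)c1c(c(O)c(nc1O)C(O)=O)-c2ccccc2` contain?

2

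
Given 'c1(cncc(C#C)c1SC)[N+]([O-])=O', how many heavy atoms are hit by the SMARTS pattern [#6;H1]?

The query [#6;H1] means: any carbon bearing exactly one hydrogen.
Check the 13 heavy atoms by environment: 1× n (aromatic, H0) → no; 2× c (aromatic, H1) → match; 3× c (aromatic, H0) → no; 1× S (H0) → no; 1× C (H3) → no; 1× C (H0) → no; 1× C (H1) → match; 1× N (charge +1, H0) → no; 1× O (charge -1, H0) → no; 1× O (H0) → no.
Summing the matching environments: 2 + 1 = 3 matching atoms.

3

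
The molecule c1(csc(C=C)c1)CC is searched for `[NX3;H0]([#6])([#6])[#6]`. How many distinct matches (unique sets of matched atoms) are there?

0

[NX3;H0]([#6])([#6])[#6] is the SMARTS for a tertiary amine: a trivalent nitrogen with no H, bonded to three carbons.
No fragment in the molecule satisfies every constraint, giving 0 matches.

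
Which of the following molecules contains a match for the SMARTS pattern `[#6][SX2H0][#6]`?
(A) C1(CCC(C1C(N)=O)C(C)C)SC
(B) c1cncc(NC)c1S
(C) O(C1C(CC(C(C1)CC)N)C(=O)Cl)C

[#6][SX2H0][#6] describes an aliphatic sulfur bridging two carbons with no H on the sulfur (a thioether).
(A) contains a methylthio ether (-SCH3), which satisfies every atom and bond constraint.
(B) has a thiol (-SH) but the sulfur has H1, not H0 bridging two carbons.
(C) has a methoxy ether (-OCH3) but the bridging atom is O, not S.
So the answer is (A).

A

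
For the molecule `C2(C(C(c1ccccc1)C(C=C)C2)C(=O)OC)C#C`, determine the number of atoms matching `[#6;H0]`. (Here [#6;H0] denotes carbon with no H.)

The query [#6;H0] means: any carbon with no attached hydrogen.
Check the 19 heavy atoms by environment: 6× C (H1) → no; 2× C (H2) → no; 2× C (H0) → match; 2× O (H0) → no; 1× C (H3) → no; 1× c (aromatic, H0) → match; 5× c (aromatic, H1) → no.
Summing the matching environments: 2 + 1 = 3 matching atoms.

3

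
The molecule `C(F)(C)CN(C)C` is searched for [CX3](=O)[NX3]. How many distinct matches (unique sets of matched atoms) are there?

0

[CX3](=O)[NX3] is the SMARTS for an amide: a carbonyl carbon bonded to a trivalent nitrogen.
No fragment in the molecule satisfies every constraint, giving 0 matches.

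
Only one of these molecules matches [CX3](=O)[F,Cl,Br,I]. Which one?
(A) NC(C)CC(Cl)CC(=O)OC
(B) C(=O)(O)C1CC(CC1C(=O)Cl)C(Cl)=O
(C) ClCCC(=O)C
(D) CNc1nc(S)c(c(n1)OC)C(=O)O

[CX3](=O)[F,Cl,Br,I] describes a carbonyl carbon bonded to a halogen (an acyl halide).
(A) has a methyl-ester group (-C(=O)OCH3) but the carbonyl is bonded to -O-C, not to a halogen.
(B) contains an acyl chloride (-C(=O)Cl), which satisfies every atom and bond constraint.
(C) has a chloro substituent but the Cl is not on a carbonyl carbon.
(D) has a carboxylic acid group (-C(=O)OH) but the carbonyl is bonded to -OH, not to a halogen.
So the answer is (B).

B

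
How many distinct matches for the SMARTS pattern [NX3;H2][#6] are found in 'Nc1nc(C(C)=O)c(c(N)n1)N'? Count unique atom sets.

3

[NX3;H2][#6] is the SMARTS for a primary amine: a trivalent nitrogen with two H attached to carbon.
The molecule carries 3 separate instances of a primary amino group (-NH2) meeting every constraint; each maps to a distinct set of atoms, giving 3 matches.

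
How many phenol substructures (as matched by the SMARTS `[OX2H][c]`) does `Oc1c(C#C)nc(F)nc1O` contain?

2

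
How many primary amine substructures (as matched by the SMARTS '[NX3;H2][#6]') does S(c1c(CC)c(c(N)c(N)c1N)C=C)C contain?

3

[NX3;H2][#6] is the SMARTS for a primary amine: a trivalent nitrogen with two H attached to carbon.
The molecule carries 3 separate instances of a primary amino group (-NH2) meeting every constraint; each maps to a distinct set of atoms, giving 3 matches.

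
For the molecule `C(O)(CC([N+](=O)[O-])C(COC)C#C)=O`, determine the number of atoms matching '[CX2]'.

The query [CX2] means: C with X2: aliphatic carbon with exactly 2 total connections.
Check the 14 heavy atoms by environment: 5× C (X4) → no; 2× C (X2) → match; 1× N (charge +1, X3) → no; 1× O (charge -1, X1) → no; 2× O (X1) → no; 1× C (X3) → no; 2× O (X2) → no.
That gives 2 matching atoms.

2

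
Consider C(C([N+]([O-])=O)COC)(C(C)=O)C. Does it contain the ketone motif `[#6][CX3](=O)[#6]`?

The pattern [#6][CX3](=O)[#6] describes a carbonyl carbon (no H) flanked by two carbons — a ketone.
The molecule carries an acetyl/ketone group (-C(=O)CH3), whose atoms satisfy every constraint of the query, so the pattern matches.

Yes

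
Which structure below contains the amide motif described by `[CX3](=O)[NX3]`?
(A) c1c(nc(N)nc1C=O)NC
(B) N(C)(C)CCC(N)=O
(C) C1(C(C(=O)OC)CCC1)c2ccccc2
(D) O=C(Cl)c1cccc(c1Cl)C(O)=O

[CX3](=O)[NX3] describes a carbonyl carbon bonded to a trivalent nitrogen (an amide).
(A) has a primary amino group (-NH2) but the -NH2 is not attached to a carbonyl carbon.
(B) contains a primary amide (-C(=O)NH2), which satisfies every atom and bond constraint.
(C) has a methyl-ester group (-C(=O)OCH3) but the carbonyl is bonded to O, not to an NX3 nitrogen.
(D) has a carboxylic acid group (-C(=O)OH) but the carbonyl is bonded to O, not to an NX3 nitrogen.
So the answer is (B).

B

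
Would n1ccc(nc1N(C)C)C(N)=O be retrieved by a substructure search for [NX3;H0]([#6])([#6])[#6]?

Yes

The pattern [NX3;H0]([#6])([#6])[#6] describes a trivalent nitrogen with no H, bonded to three carbons — a tertiary amine.
The molecule carries a dimethylamino group (-N(CH3)2), whose atoms satisfy every constraint of the query, so the pattern matches.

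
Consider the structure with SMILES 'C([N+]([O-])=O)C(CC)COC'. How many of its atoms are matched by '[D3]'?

2

The query [D3] means: atom with exactly three heavy-atom neighbours.
Check the 10 heavy atoms by environment: 3× C (D2) → no; 1× C (D3) → match; 1× N (charge +1, D3) → match; 1× O (charge -1, D1) → no; 1× O (D1) → no; 1× O (D2) → no; 2× C (D1) → no.
Summing the matching environments: 1 + 1 = 2 matching atoms.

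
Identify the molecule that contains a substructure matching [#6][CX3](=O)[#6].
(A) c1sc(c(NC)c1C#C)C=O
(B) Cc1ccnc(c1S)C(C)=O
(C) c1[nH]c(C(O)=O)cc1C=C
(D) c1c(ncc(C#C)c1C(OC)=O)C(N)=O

[#6][CX3](=O)[#6] describes a carbonyl carbon (no H) flanked by two carbons (a ketone).
(A) has an aldehyde (-CHO) but the carbonyl carbon has H1, so it is not flanked by two carbons.
(B) contains an acetyl/ketone group (-C(=O)CH3), which satisfies every atom and bond constraint.
(C) has a carboxylic acid group (-C(=O)OH) but one neighbour of the carbonyl carbon is O, not C.
(D) has a primary amide (-C(=O)NH2) but one neighbour of the carbonyl carbon is N, not C.
So the answer is (B).

B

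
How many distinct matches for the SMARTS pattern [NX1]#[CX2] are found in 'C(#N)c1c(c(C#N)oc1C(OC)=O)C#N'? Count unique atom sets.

3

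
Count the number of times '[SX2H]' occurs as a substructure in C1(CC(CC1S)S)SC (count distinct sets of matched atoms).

2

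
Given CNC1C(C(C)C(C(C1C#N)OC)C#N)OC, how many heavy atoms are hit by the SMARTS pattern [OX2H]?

0

The query [OX2H] means: aliphatic oxygen with two connections, one of which is H — an -OH oxygen.
Check the 17 heavy atoms by environment: 6× C (H1, X4) → no; 4× C (H3, X4) → no; 1× N (H1, X3) → no; 2× C (H0, X2) → no; 2× N (H0, X1) → no; 2× O (H0, X2) → no.
No environment satisfies the query, so 0 matching atoms.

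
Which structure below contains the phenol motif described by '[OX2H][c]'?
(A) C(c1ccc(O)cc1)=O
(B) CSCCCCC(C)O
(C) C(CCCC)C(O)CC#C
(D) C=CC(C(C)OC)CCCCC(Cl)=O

A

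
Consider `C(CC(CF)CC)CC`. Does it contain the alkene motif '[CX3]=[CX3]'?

The pattern [CX3]=[CX3] describes a non-aromatic C=C double bond between two sp2 carbons — an alkene.
The closest candidate here is an ethyl group (-CH2CH3), but its C-C bond is a single bond between CX4 carbons, not CX3=CX3. No other fragment satisfies the full query, so there is no match.

No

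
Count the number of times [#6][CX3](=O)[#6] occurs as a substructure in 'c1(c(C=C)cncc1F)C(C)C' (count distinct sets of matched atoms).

0

[#6][CX3](=O)[#6] is the SMARTS for a ketone: a carbonyl carbon (no H) flanked by two carbons.
No fragment in the molecule satisfies every constraint, giving 0 matches.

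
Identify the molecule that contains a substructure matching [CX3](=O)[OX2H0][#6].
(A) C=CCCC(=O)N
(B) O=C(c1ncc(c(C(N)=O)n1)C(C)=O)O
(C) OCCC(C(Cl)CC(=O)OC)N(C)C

[CX3](=O)[OX2H0][#6] describes a carbonyl carbon bonded to an oxygen that is itself bonded to carbon (no H on that O) (an ester).
(A) has a primary amide (-C(=O)NH2) but the carbonyl is bonded to N, not to an O-C linkage.
(B) has a primary amide (-C(=O)NH2) but the carbonyl is bonded to N, not to an O-C linkage.
(C) contains a methyl-ester group (-C(=O)OCH3), which satisfies every atom and bond constraint.
So the answer is (C).

C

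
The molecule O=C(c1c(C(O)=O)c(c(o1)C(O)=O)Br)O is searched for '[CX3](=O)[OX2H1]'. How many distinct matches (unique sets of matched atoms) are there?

3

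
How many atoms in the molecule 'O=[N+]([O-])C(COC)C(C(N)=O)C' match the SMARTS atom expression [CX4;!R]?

5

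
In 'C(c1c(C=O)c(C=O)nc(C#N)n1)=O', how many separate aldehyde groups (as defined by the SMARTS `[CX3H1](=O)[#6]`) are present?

3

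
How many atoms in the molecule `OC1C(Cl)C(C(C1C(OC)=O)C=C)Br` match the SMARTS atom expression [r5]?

5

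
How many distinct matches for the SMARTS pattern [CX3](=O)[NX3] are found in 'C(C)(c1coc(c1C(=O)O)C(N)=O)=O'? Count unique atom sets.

[CX3](=O)[NX3] is the SMARTS for an amide: a carbonyl carbon bonded to a trivalent nitrogen.
Exactly one fragment in the molecule meets all constraints, giving 1 match.

1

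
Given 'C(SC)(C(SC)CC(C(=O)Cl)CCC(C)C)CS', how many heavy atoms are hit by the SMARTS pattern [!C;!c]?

5

The query [!C;!c] means: neither aliphatic nor aromatic carbon — same as [!#6].
Check the 18 heavy atoms by environment: 13× C → no; 3× S → match; 1× O → match; 1× Cl → match.
Summing the matching environments: 3 + 1 + 1 = 5 matching atoms.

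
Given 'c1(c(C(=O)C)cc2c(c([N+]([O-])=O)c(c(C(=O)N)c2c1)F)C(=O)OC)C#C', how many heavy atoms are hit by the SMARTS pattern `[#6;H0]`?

12

Check the 26 heavy atoms by environment: 8× c (aromatic, H0) → match; 2× c (aromatic, H1) → no; 4× C (H0) → match; 5× O (H0) → no; 2× C (H3) → no; 1× C (H1) → no; 1× N (H2) → no; 1× F (H0) → no; 1× N (charge +1, H0) → no; 1× O (charge -1, H0) → no.
Summing the matching environments: 8 + 4 = 12 matching atoms.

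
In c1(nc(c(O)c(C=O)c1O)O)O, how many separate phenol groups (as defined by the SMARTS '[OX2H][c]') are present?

4

[OX2H][c] is the SMARTS for a phenol: a hydroxyl oxygen attached to an aromatic carbon.
The molecule carries 4 separate instances of a hydroxyl group (-OH) meeting every constraint; each maps to a distinct set of atoms, giving 4 matches.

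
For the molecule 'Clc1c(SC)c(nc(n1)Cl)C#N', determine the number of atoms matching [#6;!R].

2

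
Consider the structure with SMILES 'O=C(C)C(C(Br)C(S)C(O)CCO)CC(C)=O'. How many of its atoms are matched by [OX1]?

2

The query [OX1] means: aliphatic oxygen with one total connection — typically a carbonyl =O or an oxide.
Check the 17 heavy atoms by environment: 9× C (X4) → no; 2× O (X2) → no; 2× C (X3) → no; 2× O (X1) → match; 1× Br (X1) → no; 1× S (X2) → no.
That gives 2 matching atoms.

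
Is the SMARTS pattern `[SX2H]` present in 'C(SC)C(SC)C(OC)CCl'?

No

The pattern [SX2H] describes an aliphatic sulfur with two connections, one being H — a thiol.
The closest candidate here is a methylthio ether (-SCH3), but the sulfur has H0 (bonded to two carbons), not H1. No other fragment satisfies the full query, so there is no match.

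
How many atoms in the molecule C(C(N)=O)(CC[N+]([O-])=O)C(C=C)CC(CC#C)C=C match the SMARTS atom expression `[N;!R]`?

2

The query [N;!R] means: aliphatic nitrogen not in a ring.
Check the 19 heavy atoms by environment: 14× C (acyclic) → no; 2× O (acyclic) → no; 1× N (acyclic) → match; 1× N (charge +1, acyclic) → match; 1× O (charge -1, acyclic) → no.
Summing the matching environments: 1 + 1 = 2 matching atoms.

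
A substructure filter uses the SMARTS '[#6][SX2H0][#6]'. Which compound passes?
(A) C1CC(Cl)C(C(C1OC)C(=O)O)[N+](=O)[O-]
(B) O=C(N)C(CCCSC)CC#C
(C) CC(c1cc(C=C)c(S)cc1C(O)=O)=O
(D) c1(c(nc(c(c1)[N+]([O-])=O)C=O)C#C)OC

B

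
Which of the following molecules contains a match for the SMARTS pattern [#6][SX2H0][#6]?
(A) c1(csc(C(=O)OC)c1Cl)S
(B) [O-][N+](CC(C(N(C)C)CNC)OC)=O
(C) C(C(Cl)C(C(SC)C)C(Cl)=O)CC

C

[#6][SX2H0][#6] describes an aliphatic sulfur bridging two carbons with no H on the sulfur (a thioether).
(A) has a thiol (-SH) but the sulfur has H1, not H0 bridging two carbons.
(B) has a methoxy ether (-OCH3) but the bridging atom is O, not S.
(C) contains a methylthio ether (-SCH3), which satisfies every atom and bond constraint.
So the answer is (C).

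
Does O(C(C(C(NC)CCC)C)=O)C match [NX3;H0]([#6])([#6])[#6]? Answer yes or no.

The pattern [NX3;H0]([#6])([#6])[#6] describes a trivalent nitrogen with no H, bonded to three carbons — a tertiary amine.
The closest candidate here is an N-methylamino group (-NHCH3), but the nitrogen still has one H (H1), not H0. No other fragment satisfies the full query, so there is no match.

No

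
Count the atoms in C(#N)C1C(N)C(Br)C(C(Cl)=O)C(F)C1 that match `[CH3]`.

0

The query [CH3] means: aliphatic carbon with exactly three hydrogens.
Check the 14 heavy atoms by environment: 5× C (H1) → no; 1× C (H2) → no; 1× F (H0) → no; 1× N (H2) → no; 2× C (H0) → no; 1× O (H0) → no; 1× Cl (H0) → no; 1× N (H0) → no; 1× Br (H0) → no.
No environment satisfies the query, so 0 matching atoms.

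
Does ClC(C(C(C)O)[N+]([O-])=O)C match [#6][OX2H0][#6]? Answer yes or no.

No

The pattern [#6][OX2H0][#6] describes an aliphatic oxygen bridging two carbons with no H on the oxygen — an ether.
The closest candidate here is a hydroxyl group (-OH), but the oxygen has H1, not H0 bridging two carbons. No other fragment satisfies the full query, so there is no match.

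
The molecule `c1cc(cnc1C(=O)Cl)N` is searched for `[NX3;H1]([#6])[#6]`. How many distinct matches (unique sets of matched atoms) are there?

[NX3;H1]([#6])[#6] is the SMARTS for a secondary amine: a trivalent nitrogen with one H, bonded to two carbons.
The molecule has a primary amino group (-NH2), but the nitrogen has H2 and only one carbon neighbour; nothing else fits, so there are 0 matches.

0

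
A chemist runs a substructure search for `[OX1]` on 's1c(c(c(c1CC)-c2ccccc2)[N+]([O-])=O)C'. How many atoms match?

The query [OX1] means: aliphatic oxygen with one total connection — typically a carbonyl =O or an oxide.
Check the 17 heavy atoms by environment: 1× s (aromatic, X2) → no; 10× c (aromatic, X3) → no; 3× C (X4) → no; 1× N (charge +1, X3) → no; 1× O (charge -1, X1) → match; 1× O (X1) → match.
Summing the matching environments: 1 + 1 = 2 matching atoms.

2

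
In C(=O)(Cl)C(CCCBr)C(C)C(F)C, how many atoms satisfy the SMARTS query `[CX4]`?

8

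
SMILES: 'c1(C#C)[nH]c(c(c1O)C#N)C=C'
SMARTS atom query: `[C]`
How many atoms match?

5

Check the 12 heavy atoms by environment: 1× n (aromatic) → no; 4× c (aromatic) → no; 1× O → no; 5× C → match; 1× N → no.
That gives 5 matching atoms.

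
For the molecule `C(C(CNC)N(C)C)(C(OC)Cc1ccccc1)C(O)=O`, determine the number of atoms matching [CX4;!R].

9

The query [CX4;!R] means: aliphatic carbon with four total connections, not in a ring.
Check the 21 heavy atoms by environment: 9× C (X4, acyclic) → match; 2× O (X2, acyclic) → no; 2× N (X3, acyclic) → no; 6× c (aromatic, X3, in 6-ring) → no; 1× C (X3, acyclic) → no; 1× O (X1, acyclic) → no.
That gives 9 matching atoms.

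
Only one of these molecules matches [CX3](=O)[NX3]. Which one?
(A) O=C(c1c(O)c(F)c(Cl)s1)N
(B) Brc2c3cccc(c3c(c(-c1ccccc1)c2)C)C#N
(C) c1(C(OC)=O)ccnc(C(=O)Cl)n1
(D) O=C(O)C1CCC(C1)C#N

A

[CX3](=O)[NX3] describes a carbonyl carbon bonded to a trivalent nitrogen (an amide).
(A) contains a primary amide (-C(=O)NH2), which satisfies every atom and bond constraint.
(B) has a nitrile (-C#N) but the nitrile N is NX1 (triple-bonded), not NX3.
(C) has a methyl-ester group (-C(=O)OCH3) but the carbonyl is bonded to O, not to an NX3 nitrogen.
(D) has a nitrile (-C#N) but the nitrile N is NX1 (triple-bonded), not NX3.
So the answer is (A).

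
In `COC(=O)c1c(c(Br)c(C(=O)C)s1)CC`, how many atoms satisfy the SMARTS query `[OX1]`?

2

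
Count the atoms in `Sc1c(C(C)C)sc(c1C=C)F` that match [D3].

The query [D3] means: atom with exactly three heavy-atom neighbours.
Check the 12 heavy atoms by environment: 1× s (aromatic, D2) → no; 4× c (aromatic, D3) → match; 1× F (D1) → no; 1× C (D2) → no; 3× C (D1) → no; 1× C (D3) → match; 1× S (D1) → no.
Summing the matching environments: 4 + 1 = 5 matching atoms.

5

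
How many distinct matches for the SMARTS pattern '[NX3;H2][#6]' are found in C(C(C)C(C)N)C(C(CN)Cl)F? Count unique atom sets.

[NX3;H2][#6] is the SMARTS for a primary amine: a trivalent nitrogen with two H attached to carbon.
The molecule carries 2 separate instances of a primary amino group (-NH2) meeting every constraint; each maps to a distinct set of atoms, giving 2 matches.

2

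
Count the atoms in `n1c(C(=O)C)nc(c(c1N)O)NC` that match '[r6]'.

6

The query [r6] means: r6 matches atoms in a six-membered ring.
Check the 13 heavy atoms by environment: 2× n (aromatic, in 6-ring) → match; 4× c (aromatic, in 6-ring) → match; 2× N (acyclic) → no; 3× C (acyclic) → no; 2× O (acyclic) → no.
Summing the matching environments: 2 + 4 = 6 matching atoms.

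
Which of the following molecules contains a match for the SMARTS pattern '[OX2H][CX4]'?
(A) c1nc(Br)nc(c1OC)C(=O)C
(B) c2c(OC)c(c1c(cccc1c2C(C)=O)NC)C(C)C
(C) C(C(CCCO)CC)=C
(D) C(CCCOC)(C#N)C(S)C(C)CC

C

[OX2H][CX4] describes a hydroxyl oxygen bound to an sp3 (X4) carbon (an aliphatic alcohol).
(A) has a methoxy ether (-OCH3) but the oxygen has H0 (ether), not H1.
(B) has a methoxy ether (-OCH3) but the oxygen has H0 (ether), not H1.
(C) contains a hydroxyl group (-OH), which satisfies every atom and bond constraint.
(D) has a methoxy ether (-OCH3) but the oxygen has H0 (ether), not H1.
So the answer is (C).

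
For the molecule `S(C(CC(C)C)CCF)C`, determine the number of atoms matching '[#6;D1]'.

The query [#6;D1] means: carbon bonded to exactly one heavy atom.
Check the 10 heavy atoms by environment: 3× C (D2) → no; 2× C (D3) → no; 1× F (D1) → no; 1× S (D2) → no; 3× C (D1) → match.
That gives 3 matching atoms.

3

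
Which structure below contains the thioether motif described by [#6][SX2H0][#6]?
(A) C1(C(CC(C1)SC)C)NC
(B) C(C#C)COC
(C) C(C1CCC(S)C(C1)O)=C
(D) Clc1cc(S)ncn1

[#6][SX2H0][#6] describes an aliphatic sulfur bridging two carbons with no H on the sulfur (a thioether).
(A) contains a methylthio ether (-SCH3), which satisfies every atom and bond constraint.
(B) has a methoxy ether (-OCH3) but the bridging atom is O, not S.
(C) has a thiol (-SH) but the sulfur has H1, not H0 bridging two carbons.
(D) has a thiol (-SH) but the sulfur has H1, not H0 bridging two carbons.
So the answer is (A).

A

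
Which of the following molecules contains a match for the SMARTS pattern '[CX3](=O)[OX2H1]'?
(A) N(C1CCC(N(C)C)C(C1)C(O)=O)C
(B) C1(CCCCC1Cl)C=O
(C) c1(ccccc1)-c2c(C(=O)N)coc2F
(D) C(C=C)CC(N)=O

A

[CX3](=O)[OX2H1] describes an sp2 carbon double-bonded to O and single-bonded to an -OH oxygen (a carboxylic acid).
(A) contains a carboxylic acid group (-C(=O)OH), which satisfies every atom and bond constraint.
(B) has an aldehyde (-CHO) but there is no singly-bonded oxygen on the carbonyl carbon.
(C) has a primary amide (-C(=O)NH2) but the carbonyl is bonded to N, not to an -OH oxygen.
(D) has a primary amide (-C(=O)NH2) but the carbonyl is bonded to N, not to an -OH oxygen.
So the answer is (A).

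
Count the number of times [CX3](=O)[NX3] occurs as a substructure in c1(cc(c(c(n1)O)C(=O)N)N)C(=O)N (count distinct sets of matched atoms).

[CX3](=O)[NX3] is the SMARTS for an amide: a carbonyl carbon bonded to a trivalent nitrogen.
The molecule carries 2 separate instances of a primary amide (-C(=O)NH2) meeting every constraint; each maps to a distinct set of atoms, giving 2 matches.

2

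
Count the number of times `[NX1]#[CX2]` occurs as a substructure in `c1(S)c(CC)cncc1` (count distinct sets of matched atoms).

0

[NX1]#[CX2] is the SMARTS for a nitrile: a nitrogen triple-bonded to a two-connected carbon.
No fragment in the molecule satisfies every constraint, giving 0 matches.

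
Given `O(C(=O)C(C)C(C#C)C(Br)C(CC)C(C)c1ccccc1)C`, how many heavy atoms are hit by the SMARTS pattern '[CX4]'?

10

Check the 22 heavy atoms by environment: 10× C (X4) → match; 2× C (X2) → no; 1× Br (X1) → no; 1× C (X3) → no; 1× O (X1) → no; 1× O (X2) → no; 6× c (aromatic, X3) → no.
That gives 10 matching atoms.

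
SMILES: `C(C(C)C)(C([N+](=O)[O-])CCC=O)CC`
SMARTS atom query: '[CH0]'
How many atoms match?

The query [CH0] means: aliphatic carbon with no attached hydrogen.
Check the 14 heavy atoms by environment: 3× C (H2) → no; 4× C (H1) → no; 3× C (H3) → no; 1× N (charge +1, H0) → no; 1× O (charge -1, H0) → no; 2× O (H0) → no.
No environment satisfies the query, so 0 matching atoms.

0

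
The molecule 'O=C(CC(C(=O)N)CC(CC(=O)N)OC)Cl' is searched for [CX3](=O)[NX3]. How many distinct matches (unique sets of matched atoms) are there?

2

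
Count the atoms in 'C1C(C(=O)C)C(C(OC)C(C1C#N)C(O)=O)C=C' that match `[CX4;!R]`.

2

The query [CX4;!R] means: aliphatic carbon with four total connections, not in a ring.
Check the 18 heavy atoms by environment: 6× C (X4, in 6-ring) → no; 4× C (X3, acyclic) → no; 2× O (X1, acyclic) → no; 2× C (X4, acyclic) → match; 2× O (X2, acyclic) → no; 1× C (X2, acyclic) → no; 1× N (X1, acyclic) → no.
That gives 2 matching atoms.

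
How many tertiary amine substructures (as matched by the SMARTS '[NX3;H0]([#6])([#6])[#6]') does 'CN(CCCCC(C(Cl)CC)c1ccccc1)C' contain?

1

[NX3;H0]([#6])([#6])[#6] is the SMARTS for a tertiary amine: a trivalent nitrogen with no H, bonded to three carbons.
Exactly one fragment in the molecule meets all constraints, giving 1 match.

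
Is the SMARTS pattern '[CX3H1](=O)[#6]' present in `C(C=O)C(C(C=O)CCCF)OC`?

Yes

The pattern [CX3H1](=O)[#6] describes an sp2 carbon with one H, double-bonded to O and single-bonded to carbon — an aldehyde.
The molecule carries an aldehyde (-CHO), whose atoms satisfy every constraint of the query, so the pattern matches.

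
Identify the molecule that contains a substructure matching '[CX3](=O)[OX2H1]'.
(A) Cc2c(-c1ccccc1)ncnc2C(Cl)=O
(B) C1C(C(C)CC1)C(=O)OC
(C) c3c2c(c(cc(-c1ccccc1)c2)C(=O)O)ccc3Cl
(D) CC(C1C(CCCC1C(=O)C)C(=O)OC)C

C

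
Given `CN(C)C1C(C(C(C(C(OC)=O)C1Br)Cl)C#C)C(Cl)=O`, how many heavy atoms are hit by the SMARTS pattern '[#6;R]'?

6

The query [#6;R] means: carbon that is part of a ring.
Check the 20 heavy atoms by environment: 6× C (in 6-ring) → match; 1× Br (acyclic) → no; 2× Cl (acyclic) → no; 1× N (acyclic) → no; 7× C (acyclic) → no; 3× O (acyclic) → no.
That gives 6 matching atoms.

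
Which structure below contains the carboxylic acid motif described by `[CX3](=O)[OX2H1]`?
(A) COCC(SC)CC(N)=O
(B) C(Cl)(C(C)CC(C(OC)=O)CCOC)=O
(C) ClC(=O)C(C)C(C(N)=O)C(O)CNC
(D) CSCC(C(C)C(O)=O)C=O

[CX3](=O)[OX2H1] describes an sp2 carbon double-bonded to O and single-bonded to an -OH oxygen (a carboxylic acid).
(A) has a primary amide (-C(=O)NH2) but the carbonyl is bonded to N, not to an -OH oxygen.
(B) has an acyl chloride (-C(=O)Cl) but the carbonyl is bonded to Cl, not to an -OH oxygen.
(C) has an acyl chloride (-C(=O)Cl) but the carbonyl is bonded to Cl, not to an -OH oxygen.
(D) contains a carboxylic acid group (-C(=O)OH), which satisfies every atom and bond constraint.
So the answer is (D).

D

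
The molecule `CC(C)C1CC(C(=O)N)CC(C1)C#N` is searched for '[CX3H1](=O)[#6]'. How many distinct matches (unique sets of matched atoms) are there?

0

[CX3H1](=O)[#6] is the SMARTS for an aldehyde: an sp2 carbon with one H, double-bonded to O and single-bonded to carbon.
No fragment in the molecule satisfies every constraint, giving 0 matches.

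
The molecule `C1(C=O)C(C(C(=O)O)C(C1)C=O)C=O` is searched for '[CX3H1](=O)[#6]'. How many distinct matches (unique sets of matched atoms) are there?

3

[CX3H1](=O)[#6] is the SMARTS for an aldehyde: an sp2 carbon with one H, double-bonded to O and single-bonded to carbon.
The molecule carries 3 separate instances of an aldehyde (-CHO) meeting every constraint; each maps to a distinct set of atoms, giving 3 matches.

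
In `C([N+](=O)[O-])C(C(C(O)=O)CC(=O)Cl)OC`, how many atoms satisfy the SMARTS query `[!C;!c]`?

8

The query [!C;!c] means: neither aliphatic nor aromatic carbon — same as [!#6].
Check the 15 heavy atoms by environment: 7× C → no; 5× O → match; 1× Cl → match; 1× N (charge +1) → match; 1× O (charge -1) → match.
Summing the matching environments: 5 + 1 + 1 + 1 = 8 matching atoms.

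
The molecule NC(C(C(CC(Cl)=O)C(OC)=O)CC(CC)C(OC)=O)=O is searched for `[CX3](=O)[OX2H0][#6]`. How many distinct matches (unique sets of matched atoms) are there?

2

[CX3](=O)[OX2H0][#6] is the SMARTS for an ester: a carbonyl carbon bonded to an oxygen that is itself bonded to carbon (no H on that O).
The molecule carries 2 separate instances of a methyl-ester group (-C(=O)OCH3) meeting every constraint; each maps to a distinct set of atoms, giving 2 matches.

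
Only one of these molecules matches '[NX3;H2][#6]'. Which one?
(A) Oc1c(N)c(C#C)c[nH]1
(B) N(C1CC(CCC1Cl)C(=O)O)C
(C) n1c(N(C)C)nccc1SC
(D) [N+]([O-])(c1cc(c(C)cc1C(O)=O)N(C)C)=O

[NX3;H2][#6] describes a trivalent nitrogen with two H attached to carbon (a primary amine).
(A) contains a primary amino group (-NH2), which satisfies every atom and bond constraint.
(B) has an N-methylamino group (-NHCH3) but the nitrogen bears two carbons and only one H (H1), not H2.
(C) has a dimethylamino group (-N(CH3)2) but the nitrogen has H0, not H2.
(D) has a dimethylamino group (-N(CH3)2) but the nitrogen has H0, not H2.
So the answer is (A).

A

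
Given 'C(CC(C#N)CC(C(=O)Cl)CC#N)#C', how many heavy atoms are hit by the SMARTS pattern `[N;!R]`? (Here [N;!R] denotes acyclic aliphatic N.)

2

Check the 14 heavy atoms by environment: 10× C (acyclic) → no; 2× N (acyclic) → match; 1× O (acyclic) → no; 1× Cl (acyclic) → no.
That gives 2 matching atoms.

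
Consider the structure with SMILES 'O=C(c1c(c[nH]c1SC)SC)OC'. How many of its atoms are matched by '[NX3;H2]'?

0

Check the 13 heavy atoms by environment: 1× n (aromatic, H1, X3) → no; 3× c (aromatic, H0, X3) → no; 1× c (aromatic, H1, X3) → no; 2× S (H0, X2) → no; 3× C (H3, X4) → no; 1× C (H0, X3) → no; 1× O (H0, X1) → no; 1× O (H0, X2) → no.
No environment satisfies the query, so 0 matching atoms.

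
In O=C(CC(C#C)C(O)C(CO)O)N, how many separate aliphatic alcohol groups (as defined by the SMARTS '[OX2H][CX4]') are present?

3

[OX2H][CX4] is the SMARTS for an aliphatic alcohol: a hydroxyl oxygen bound to an sp3 (X4) carbon.
The molecule carries 3 separate instances of a hydroxyl group (-OH) meeting every constraint; each maps to a distinct set of atoms, giving 3 matches.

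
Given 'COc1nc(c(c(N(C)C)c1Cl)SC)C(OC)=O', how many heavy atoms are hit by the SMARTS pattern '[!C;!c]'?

7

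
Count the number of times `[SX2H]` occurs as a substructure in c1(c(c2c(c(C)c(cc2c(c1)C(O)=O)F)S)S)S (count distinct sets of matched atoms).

3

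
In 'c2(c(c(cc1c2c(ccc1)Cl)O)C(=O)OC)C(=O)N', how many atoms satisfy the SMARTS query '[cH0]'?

6

Check the 19 heavy atoms by environment: 6× c (aromatic, H0) → match; 4× c (aromatic, H1) → no; 1× Cl (H0) → no; 1× O (H1) → no; 2× C (H0) → no; 3× O (H0) → no; 1× N (H2) → no; 1× C (H3) → no.
That gives 6 matching atoms.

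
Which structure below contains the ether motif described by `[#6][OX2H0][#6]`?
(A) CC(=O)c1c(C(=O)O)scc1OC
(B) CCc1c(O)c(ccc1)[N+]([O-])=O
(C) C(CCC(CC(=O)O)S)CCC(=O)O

A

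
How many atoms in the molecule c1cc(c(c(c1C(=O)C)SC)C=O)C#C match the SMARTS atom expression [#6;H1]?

4

The query [#6;H1] means: any carbon bearing exactly one hydrogen.
Check the 15 heavy atoms by environment: 2× c (aromatic, H1) → match; 4× c (aromatic, H0) → no; 2× C (H0) → no; 2× O (H0) → no; 2× C (H3) → no; 2× C (H1) → match; 1× S (H0) → no.
Summing the matching environments: 2 + 2 = 4 matching atoms.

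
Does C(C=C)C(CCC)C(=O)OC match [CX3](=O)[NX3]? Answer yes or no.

The pattern [CX3](=O)[NX3] describes a carbonyl carbon bonded to a trivalent nitrogen — an amide.
The closest candidate here is a methyl-ester group (-C(=O)OCH3), but the carbonyl is bonded to O, not to an NX3 nitrogen. No other fragment satisfies the full query, so there is no match.

No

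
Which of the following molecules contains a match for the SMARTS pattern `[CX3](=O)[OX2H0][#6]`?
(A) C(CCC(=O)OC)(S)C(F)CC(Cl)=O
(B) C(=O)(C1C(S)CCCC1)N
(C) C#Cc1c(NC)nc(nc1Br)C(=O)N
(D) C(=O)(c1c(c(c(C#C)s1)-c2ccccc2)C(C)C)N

A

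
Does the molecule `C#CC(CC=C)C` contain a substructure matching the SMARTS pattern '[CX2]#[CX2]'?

Yes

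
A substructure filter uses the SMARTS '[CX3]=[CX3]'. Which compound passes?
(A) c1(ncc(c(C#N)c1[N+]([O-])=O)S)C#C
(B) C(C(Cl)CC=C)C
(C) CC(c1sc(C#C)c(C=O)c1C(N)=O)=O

B

[CX3]=[CX3] describes a non-aromatic C=C double bond between two sp2 carbons (an alkene).
(A) has an ethynyl group (-C#CH) but the C-C bond is a triple bond, not a double bond.
(B) contains a vinyl group (-CH=CH2), which satisfies every atom and bond constraint.
(C) has an ethynyl group (-C#CH) but the C-C bond is a triple bond, not a double bond.
So the answer is (B).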